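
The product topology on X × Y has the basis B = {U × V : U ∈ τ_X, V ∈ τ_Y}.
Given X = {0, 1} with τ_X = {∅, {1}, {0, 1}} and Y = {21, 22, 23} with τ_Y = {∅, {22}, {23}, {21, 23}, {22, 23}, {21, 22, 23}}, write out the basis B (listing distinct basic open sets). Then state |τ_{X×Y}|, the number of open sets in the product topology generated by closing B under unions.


Basis B = {∅ × ∅, {1} × {22}, {1} × {23}, {0, 1} × {22}, {0, 1} × {23}, {1} × {21, 23}, {1} × {22, 23}, {1} × {21, 22, 23}, {0, 1} × {21, 23}, {0, 1} × {22, 23}, {0, 1} × {21, 22, 23}}; |τ_{X×Y}| = 18.

Enumerate products U × V with U ∈ τ_X, V ∈ τ_Y (deduplicated):
  ∅ × ∅ = {} (∅)
  {1} × {22} = {(1,22)}
  {1} × {23} = {(1,23)}
  {0, 1} × {22} = {(0,22), (1,22)}
  {0, 1} × {23} = {(0,23), (1,23)}
  {1} × {21, 23} = {(1,21), (1,23)}
  {1} × {22, 23} = {(1,22), (1,23)}
  {1} × {21, 22, 23} = {(1,21), (1,22), (1,23)}
  {0, 1} × {21, 23} = {(0,21), (0,23), (1,21), (1,23)}
  {0, 1} × {22, 23} = {(0,22), (0,23), (1,22), (1,23)}
  {0, 1} × {21, 22, 23} = {(0,21), (0,22), (0,23), (1,21), (1,22), (1,23)}
These 11 distinct sets form the basis B.
Close under arbitrary unions to get τ_{X×Y}; counting gives |τ_{X×Y}| = 18.


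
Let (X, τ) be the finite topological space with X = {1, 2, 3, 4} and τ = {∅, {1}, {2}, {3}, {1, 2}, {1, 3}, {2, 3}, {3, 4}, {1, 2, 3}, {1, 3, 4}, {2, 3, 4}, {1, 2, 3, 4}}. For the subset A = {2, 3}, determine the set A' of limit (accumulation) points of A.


A' = {4}

For each x ∈ X, list the open sets U ∈ τ with x ∈ U, then check whether U ∩ (A ∖ {x}) ≠ ∅ for every such U.
  x = 1: open {1} ∋ x has {1} ∩ (A ∖ {1}) = ∅, so x is NOT a limit point.
  x = 2: open {2} ∋ x has {2} ∩ (A ∖ {2}) = ∅, so x is NOT a limit point.
  x = 3: open {3} ∋ x has {3} ∩ (A ∖ {3}) = ∅, so x is NOT a limit point.
  x = 4: opens ∋ x are {3, 4}, {1, 3, 4}, {2, 3, 4}, {1, 2, 3, 4}; each meets A ∖ {4}, so x IS a limit point.
Collecting: A' = {4}.


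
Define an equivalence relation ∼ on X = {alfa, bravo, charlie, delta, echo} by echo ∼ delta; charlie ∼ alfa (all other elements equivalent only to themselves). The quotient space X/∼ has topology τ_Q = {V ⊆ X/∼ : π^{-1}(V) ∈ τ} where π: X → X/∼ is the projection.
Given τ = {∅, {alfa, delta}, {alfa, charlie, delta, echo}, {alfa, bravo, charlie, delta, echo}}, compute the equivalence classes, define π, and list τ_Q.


X/∼ = {[alfa=charlie], [bravo], [delta=echo]}; |τ_Q| = 3.

Equivalence classes: [alfa=charlie], [bravo], [delta=echo].
Quotient map π: X → X/∼ sends alfa ↦ [alfa=charlie], bravo ↦ [bravo], charlie ↦ [alfa=charlie], delta ↦ [delta=echo], echo ↦ [delta=echo].
For each subset V ⊆ X/∼, compute π^{-1}(V) ⊆ X and check whether π^{-1}(V) ∈ τ. V is open in τ_Q iff π^{-1}(V) ∈ τ.
  V = {}: π^{-1}(V) = ∅ ∈ τ ✓.
  V = {[alfa=charlie]}: π^{-1}(V) = {alfa, charlie} ∉ τ ✗.
  V = {[bravo]}: π^{-1}(V) = {bravo} ∉ τ ✗.
  V = {[alfa=charlie], [bravo]}: π^{-1}(V) = {alfa, bravo, charlie} ∉ τ ✗.
  V = {[delta=echo]}: π^{-1}(V) = {delta, echo} ∉ τ ✗.
  V = {[alfa=charlie], [delta=echo]}: π^{-1}(V) = {alfa, charlie, delta, echo} ∈ τ ✓.
  V = {[bravo], [delta=echo]}: π^{-1}(V) = {bravo, delta, echo} ∉ τ ✗.
  V = {[alfa=charlie], [bravo], [delta=echo]}: π^{-1}(V) = {alfa, bravo, charlie, delta, echo} ∈ τ ✓.
Open sets in the quotient: τ_Q = {{}, {[alfa=charlie], [delta=echo]}, {[alfa=charlie], [bravo], [delta=echo]}} (3 elements).


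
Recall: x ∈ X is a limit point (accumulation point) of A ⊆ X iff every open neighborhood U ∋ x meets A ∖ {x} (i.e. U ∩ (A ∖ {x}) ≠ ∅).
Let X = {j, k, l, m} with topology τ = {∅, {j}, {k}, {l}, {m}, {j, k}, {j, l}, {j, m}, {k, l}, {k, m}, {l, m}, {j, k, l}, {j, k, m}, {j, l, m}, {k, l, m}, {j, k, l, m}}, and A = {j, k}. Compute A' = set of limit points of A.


A' = ∅

For each x ∈ X, list the open sets U ∈ τ with x ∈ U, then check whether U ∩ (A ∖ {x}) ≠ ∅ for every such U.
  x = j: open {j} ∋ x has {j} ∩ (A ∖ {j}) = ∅, so x is NOT a limit point.
  x = k: open {k} ∋ x has {k} ∩ (A ∖ {k}) = ∅, so x is NOT a limit point.
  x = l: open {l} ∋ x has {l} ∩ (A ∖ {l}) = ∅, so x is NOT a limit point.
  x = m: open {m} ∋ x has {m} ∩ (A ∖ {m}) = ∅, so x is NOT a limit point.
Collecting: A' = ∅.


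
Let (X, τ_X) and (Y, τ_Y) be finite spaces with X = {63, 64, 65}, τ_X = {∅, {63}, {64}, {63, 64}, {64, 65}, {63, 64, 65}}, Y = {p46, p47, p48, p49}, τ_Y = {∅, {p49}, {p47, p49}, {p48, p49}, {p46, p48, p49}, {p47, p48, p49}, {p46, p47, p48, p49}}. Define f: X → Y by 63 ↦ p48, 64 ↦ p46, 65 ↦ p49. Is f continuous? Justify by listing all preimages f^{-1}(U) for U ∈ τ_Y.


f is NOT continuous.

Compute f^{-1}(U) for each U ∈ τ_Y:
  U = ∅: f^{-1}(U) = ∅ ∈ τ_X ✓.
  U = {p49}: f^{-1}(U) = {65} ∉ τ_X ✗.
  U = {p47, p49}: f^{-1}(U) = {65} ∉ τ_X ✗.
  U = {p48, p49}: f^{-1}(U) = {63, 65} ∉ τ_X ✗.
  U = {p46, p48, p49}: f^{-1}(U) = {63, 64, 65} ∈ τ_X ✓.
  U = {p47, p48, p49}: f^{-1}(U) = {63, 65} ∉ τ_X ✗.
  U = {p46, p47, p48, p49}: f^{-1}(U) = {63, 64, 65} ∈ τ_X ✓.
Found U = {p49} with f^{-1}(U) = {65} not in τ_X. Therefore f is NOT continuous.


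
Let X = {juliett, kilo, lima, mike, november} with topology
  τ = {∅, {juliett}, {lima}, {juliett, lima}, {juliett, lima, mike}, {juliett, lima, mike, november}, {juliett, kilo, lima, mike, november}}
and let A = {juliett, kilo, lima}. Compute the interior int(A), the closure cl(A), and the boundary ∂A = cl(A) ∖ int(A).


int(A) = {juliett, lima}, cl(A) = {juliett, kilo, lima, mike, november}, ∂A = {kilo, mike, november}.

Closed sets in (X, τ) are complements of opens:
  closed(X, τ) = {∅, {kilo}, {kilo, november}, {kilo, mike, november}, {juliett, kilo, mike, november}, {kilo, lima, mike, november}, {juliett, kilo, lima, mike, november}}.
int(A) = ⋃ {U ∈ τ : U ⊆ A}. Opens contained in A: ∅, {juliett}, {lima}, {juliett, lima}.
Taking the union of these: int(A) = {juliett, lima}.
cl(A) = ⋂ {C closed : A ⊆ C}. Closed sets containing A: {juliett, kilo, lima, mike, november}.
Intersecting these: cl(A) = {juliett, kilo, lima, mike, november}.
∂A = cl(A) ∖ int(A) = {juliett, kilo, lima, mike, november} ∖ {juliett, lima} = {kilo, mike, november}.


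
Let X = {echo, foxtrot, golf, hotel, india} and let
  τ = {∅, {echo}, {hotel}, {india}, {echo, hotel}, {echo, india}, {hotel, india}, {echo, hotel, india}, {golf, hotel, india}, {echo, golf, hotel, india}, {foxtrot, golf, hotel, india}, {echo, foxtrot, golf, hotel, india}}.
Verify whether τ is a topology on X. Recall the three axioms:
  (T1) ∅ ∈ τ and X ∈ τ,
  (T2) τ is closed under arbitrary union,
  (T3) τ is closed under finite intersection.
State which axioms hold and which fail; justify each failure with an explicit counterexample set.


τ IS a topology on X.

Axiom (T1): ∅ ∈ τ? Yes; X ∈ τ? Yes.
Axiom (T2/T3): check pairwise unions and intersections of members of τ.
All pairwise intersections and unions checked — each lies in τ. Therefore τ satisfies (T1), (T2), (T3): it IS a topology on X.


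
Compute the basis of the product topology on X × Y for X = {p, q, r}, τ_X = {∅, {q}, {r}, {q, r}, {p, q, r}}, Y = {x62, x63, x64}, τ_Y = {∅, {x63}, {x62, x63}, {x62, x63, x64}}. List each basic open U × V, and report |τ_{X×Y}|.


Basis B = {∅ × ∅, {q} × {x63}, {r} × {x63}, {q} × {x62, x63}, {q, r} × {x63}, {r} × {x62, x63}, {p, q, r} × {x63}, {q} × {x62, x63, x64}, {r} × {x62, x63, x64}, {q, r} × {x62, x63}, {p, q, r} × {x62, x63}, {q, r} × {x62, x63, x64}, {p, q, r} × {x62, x63, x64}}; |τ_{X×Y}| = 30.

Enumerate products U × V with U ∈ τ_X, V ∈ τ_Y (deduplicated):
  ∅ × ∅ = {} (∅)
  {q} × {x63} = {(q,x63)}
  {r} × {x63} = {(r,x63)}
  {q} × {x62, x63} = {(q,x62), (q,x63)}
  {q, r} × {x63} = {(q,x63), (r,x63)}
  {r} × {x62, x63} = {(r,x62), (r,x63)}
  {p, q, r} × {x63} = {(p,x63), (q,x63), (r,x63)}
  {q} × {x62, x63, x64} = {(q,x62), (q,x63), (q,x64)}
  {r} × {x62, x63, x64} = {(r,x62), (r,x63), (r,x64)}
  {q, r} × {x62, x63} = {(q,x62), (q,x63), (r,x62), (r,x63)}
  {p, q, r} × {x62, x63} = {(p,x62), (p,x63), (q,x62), (q,x63), (r,x62), (r,x63)}
  {q, r} × {x62, x63, x64} = {(q,x62), (q,x63), (q,x64), (r,x62), (r,x63), (r,x64)}
  {p, q, r} × {x62, x63, x64} = {(p,x62), (p,x63), (p,x64), (q,x62), (q,x63), (q,x64), (r,x62), (r,x63), (r,x64)}
These 13 distinct sets form the basis B.
Close under arbitrary unions to get τ_{X×Y}; counting gives |τ_{X×Y}| = 30.


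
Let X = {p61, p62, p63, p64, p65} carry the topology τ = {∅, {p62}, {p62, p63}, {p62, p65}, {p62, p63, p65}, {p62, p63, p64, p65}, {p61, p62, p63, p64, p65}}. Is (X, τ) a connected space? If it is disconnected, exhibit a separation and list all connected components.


(X, τ) is connected.

Find clopen sets (U ∈ τ with X ∖ U ∈ τ):
  U = ∅, X ∖ U = {p61, p62, p63, p64, p65} — both open, so U is clopen.
  U = {p61, p62, p63, p64, p65}, X ∖ U = ∅ — both open, so U is clopen.
Only trivial clopens (∅ and X) exist, so (X, τ) is connected.
Compute connected components by grouping points that agree on all clopens:
  component: {p61, p62, p63, p64, p65}


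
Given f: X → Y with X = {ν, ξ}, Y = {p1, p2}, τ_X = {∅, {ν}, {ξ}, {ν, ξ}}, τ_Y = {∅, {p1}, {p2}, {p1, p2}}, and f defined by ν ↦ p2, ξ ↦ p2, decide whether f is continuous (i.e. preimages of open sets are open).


f IS continuous.

Compute f^{-1}(U) for each U ∈ τ_Y:
  U = ∅: f^{-1}(U) = ∅ ∈ τ_X ✓.
  U = {p1}: f^{-1}(U) = ∅ ∈ τ_X ✓.
  U = {p2}: f^{-1}(U) = {ν, ξ} ∈ τ_X ✓.
  U = {p1, p2}: f^{-1}(U) = {ν, ξ} ∈ τ_X ✓.
Every preimage lies in τ_X, so f IS continuous.


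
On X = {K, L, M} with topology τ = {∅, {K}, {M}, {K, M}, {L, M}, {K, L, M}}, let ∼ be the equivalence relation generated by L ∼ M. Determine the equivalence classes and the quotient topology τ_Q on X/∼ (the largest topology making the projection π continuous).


X/∼ = {[K], [L=M]}; |τ_Q| = 4.

Equivalence classes: [K], [L=M].
Quotient map π: X → X/∼ sends K ↦ [K], L ↦ [L=M], M ↦ [L=M].
For each subset V ⊆ X/∼, compute π^{-1}(V) ⊆ X and check whether π^{-1}(V) ∈ τ. V is open in τ_Q iff π^{-1}(V) ∈ τ.
  V = {}: π^{-1}(V) = ∅ ∈ τ ✓.
  V = {[K]}: π^{-1}(V) = {K} ∈ τ ✓.
  V = {[L=M]}: π^{-1}(V) = {L, M} ∈ τ ✓.
  V = {[K], [L=M]}: π^{-1}(V) = {K, L, M} ∈ τ ✓.
Open sets in the quotient: τ_Q = {{}, {[K]}, {[L=M]}, {[K], [L=M]}} (4 elements).


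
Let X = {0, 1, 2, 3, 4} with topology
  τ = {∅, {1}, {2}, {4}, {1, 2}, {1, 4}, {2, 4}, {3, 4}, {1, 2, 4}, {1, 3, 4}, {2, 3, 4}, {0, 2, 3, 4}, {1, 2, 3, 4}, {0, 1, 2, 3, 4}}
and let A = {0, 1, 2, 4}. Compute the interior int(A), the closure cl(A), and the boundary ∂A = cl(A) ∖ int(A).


int(A) = {1, 2, 4}, cl(A) = {0, 1, 2, 3, 4}, ∂A = {0, 3}.

Closed sets in (X, τ) are complements of opens:
  closed(X, τ) = {∅, {0}, {1}, {0, 1}, {0, 2}, {0, 3}, {0, 1, 2}, {0, 1, 3}, {0, 2, 3}, {0, 3, 4}, {0, 1, 2, 3}, {0, 1, 3, 4}, {0, 2, 3, 4}, {0, 1, 2, 3, 4}}.
int(A) = ⋃ {U ∈ τ : U ⊆ A}. Opens contained in A: ∅, {1}, {2}, {4}, {1, 2}, {1, 4}, {2, 4}, {1, 2, 4}.
Taking the union of these: int(A) = {1, 2, 4}.
cl(A) = ⋂ {C closed : A ⊆ C}. Closed sets containing A: {0, 1, 2, 3, 4}.
Intersecting these: cl(A) = {0, 1, 2, 3, 4}.
∂A = cl(A) ∖ int(A) = {0, 1, 2, 3, 4} ∖ {1, 2, 4} = {0, 3}.


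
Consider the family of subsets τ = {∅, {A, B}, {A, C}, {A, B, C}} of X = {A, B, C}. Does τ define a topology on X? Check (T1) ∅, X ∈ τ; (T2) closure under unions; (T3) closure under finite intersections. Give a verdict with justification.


τ is NOT a topology on X.

Axiom (T1): ∅ ∈ τ? Yes; X ∈ τ? Yes.
Axiom (T2/T3): check pairwise unions and intersections of members of τ.
Counterexample for (T3): {A, B} ∩ {A, C} = {A} ∉ τ. Therefore τ is NOT a topology.


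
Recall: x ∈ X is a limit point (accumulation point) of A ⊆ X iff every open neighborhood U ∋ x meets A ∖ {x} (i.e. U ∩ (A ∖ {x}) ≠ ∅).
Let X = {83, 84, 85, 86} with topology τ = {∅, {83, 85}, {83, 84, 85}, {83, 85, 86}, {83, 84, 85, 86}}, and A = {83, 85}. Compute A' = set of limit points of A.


A' = {83, 84, 85, 86}

For each x ∈ X, list the open sets U ∈ τ with x ∈ U, then check whether U ∩ (A ∖ {x}) ≠ ∅ for every such U.
  x = 83: opens ∋ x are {83, 85}, {83, 84, 85}, {83, 85, 86}, {83, 84, 85, 86}; each meets A ∖ {83}, so x IS a limit point.
  x = 84: opens ∋ x are {83, 84, 85}, {83, 84, 85, 86}; each meets A ∖ {84}, so x IS a limit point.
  x = 85: opens ∋ x are {83, 85}, {83, 84, 85}, {83, 85, 86}, {83, 84, 85, 86}; each meets A ∖ {85}, so x IS a limit point.
  x = 86: opens ∋ x are {83, 85, 86}, {83, 84, 85, 86}; each meets A ∖ {86}, so x IS a limit point.
Collecting: A' = {83, 84, 85, 86}.


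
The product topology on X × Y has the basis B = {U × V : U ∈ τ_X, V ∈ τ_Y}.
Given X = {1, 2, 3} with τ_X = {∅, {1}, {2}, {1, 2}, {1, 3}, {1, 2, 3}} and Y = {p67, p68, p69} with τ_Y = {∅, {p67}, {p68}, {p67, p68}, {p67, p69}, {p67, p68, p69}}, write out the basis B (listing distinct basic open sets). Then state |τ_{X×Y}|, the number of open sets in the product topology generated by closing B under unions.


Basis B = {∅ × ∅, {1} × {p67}, {1} × {p68}, {2} × {p67}, {2} × {p68}, {1} × {p67, p68}, {1} × {p67, p69}, {1, 2} × {p67}, {1, 3} × {p67}, {1, 2} × {p68}, {1, 3} × {p68}, {2} × {p67, p68}, {2} × {p67, p69}, {1} × {p67, p68, p69}, {1, 2, 3} × {p67}, {1, 2, 3} × {p68}, {2} × {p67, p68, p69}, {1, 2} × {p67, p68}, {1, 3} × {p67, p68}, {1, 2} × {p67, p69}, {1, 3} × {p67, p69}, {1, 2} × {p67, p68, p69}, {1, 3} × {p67, p68, p69}, {1, 2, 3} × {p67, p68}, {1, 2, 3} × {p67, p69}, {1, 2, 3} × {p67, p68, p69}}; |τ_{X×Y}| = 108.

Enumerate products U × V with U ∈ τ_X, V ∈ τ_Y (deduplicated):
  ∅ × ∅ = {} (∅)
  {1} × {p67} = {(1,p67)}
  {1} × {p68} = {(1,p68)}
  {2} × {p67} = {(2,p67)}
  {2} × {p68} = {(2,p68)}
  {1} × {p67, p68} = {(1,p67), (1,p68)}
  {1} × {p67, p69} = {(1,p67), (1,p69)}
  {1, 2} × {p67} = {(1,p67), (2,p67)}
  {1, 3} × {p67} = {(1,p67), (3,p67)}
  {1, 2} × {p68} = {(1,p68), (2,p68)}
  {1, 3} × {p68} = {(1,p68), (3,p68)}
  {2} × {p67, p68} = {(2,p67), (2,p68)}
  {2} × {p67, p69} = {(2,p67), (2,p69)}
  {1} × {p67, p68, p69} = {(1,p67), (1,p68), (1,p69)}
  {1, 2, 3} × {p67} = {(1,p67), (2,p67), (3,p67)}
  {1, 2, 3} × {p68} = {(1,p68), (2,p68), (3,p68)}
  {2} × {p67, p68, p69} = {(2,p67), (2,p68), (2,p69)}
  {1, 2} × {p67, p68} = {(1,p67), (1,p68), (2,p67), (2,p68)}
  {1, 3} × {p67, p68} = {(1,p67), (1,p68), (3,p67), (3,p68)}
  {1, 2} × {p67, p69} = {(1,p67), (1,p69), (2,p67), (2,p69)}
  {1, 3} × {p67, p69} = {(1,p67), (1,p69), (3,p67), (3,p69)}
  {1, 2} × {p67, p68, p69} = {(1,p67), (1,p68), (1,p69), (2,p67), (2,p68), (2,p69)}
  {1, 3} × {p67, p68, p69} = {(1,p67), (1,p68), (1,p69), (3,p67), (3,p68), (3,p69)}
  {1, 2, 3} × {p67, p68} = {(1,p67), (1,p68), (2,p67), (2,p68), (3,p67), (3,p68)}
  {1, 2, 3} × {p67, p69} = {(1,p67), (1,p69), (2,p67), (2,p69), (3,p67), (3,p69)}
  {1, 2, 3} × {p67, p68, p69} = {(1,p67), (1,p68), (1,p69), (2,p67), (2,p68), (2,p69), (3,p67), (3,p68), (3,p69)}
These 26 distinct sets form the basis B.
Close under arbitrary unions to get τ_{X×Y}; counting gives |τ_{X×Y}| = 108.


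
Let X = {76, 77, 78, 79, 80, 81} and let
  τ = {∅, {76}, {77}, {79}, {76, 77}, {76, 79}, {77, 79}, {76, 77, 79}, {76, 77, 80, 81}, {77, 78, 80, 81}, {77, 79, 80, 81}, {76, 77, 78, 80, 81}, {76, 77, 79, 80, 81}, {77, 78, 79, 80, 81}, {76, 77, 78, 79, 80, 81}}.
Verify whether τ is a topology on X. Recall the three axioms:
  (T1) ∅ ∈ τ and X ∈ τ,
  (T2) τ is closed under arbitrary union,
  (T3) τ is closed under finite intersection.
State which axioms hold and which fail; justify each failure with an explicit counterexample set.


τ is NOT a topology on X.

Axiom (T1): ∅ ∈ τ? Yes; X ∈ τ? Yes.
Axiom (T2/T3): check pairwise unions and intersections of members of τ.
Counterexample for (T3): {76, 77, 80, 81} ∩ {77, 78, 80, 81} = {77, 80, 81} ∉ τ. Therefore τ is NOT a topology.


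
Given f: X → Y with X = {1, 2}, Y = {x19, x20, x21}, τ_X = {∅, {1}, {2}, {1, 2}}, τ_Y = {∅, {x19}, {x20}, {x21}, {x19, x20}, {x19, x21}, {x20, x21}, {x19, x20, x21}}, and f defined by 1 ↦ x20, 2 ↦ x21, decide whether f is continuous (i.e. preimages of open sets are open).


f IS continuous.

Compute f^{-1}(U) for each U ∈ τ_Y:
  U = ∅: f^{-1}(U) = ∅ ∈ τ_X ✓.
  U = {x19}: f^{-1}(U) = ∅ ∈ τ_X ✓.
  U = {x20}: f^{-1}(U) = {1} ∈ τ_X ✓.
  U = {x21}: f^{-1}(U) = {2} ∈ τ_X ✓.
  U = {x19, x20}: f^{-1}(U) = {1} ∈ τ_X ✓.
  U = {x19, x21}: f^{-1}(U) = {2} ∈ τ_X ✓.
  U = {x20, x21}: f^{-1}(U) = {1, 2} ∈ τ_X ✓.
  U = {x19, x20, x21}: f^{-1}(U) = {1, 2} ∈ τ_X ✓.
Every preimage lies in τ_X, so f IS continuous.


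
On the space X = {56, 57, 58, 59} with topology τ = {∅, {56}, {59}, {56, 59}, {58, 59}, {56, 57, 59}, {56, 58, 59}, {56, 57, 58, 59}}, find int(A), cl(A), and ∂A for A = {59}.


int(A) = {59}, cl(A) = {57, 58, 59}, ∂A = {57, 58}.

Closed sets in (X, τ) are complements of opens:
  closed(X, τ) = {∅, {57}, {58}, {56, 57}, {57, 58}, {56, 57, 58}, {57, 58, 59}, {56, 57, 58, 59}}.
int(A) = ⋃ {U ∈ τ : U ⊆ A}. Opens contained in A: ∅, {59}.
Taking the union of these: int(A) = {59}.
cl(A) = ⋂ {C closed : A ⊆ C}. Closed sets containing A: {57, 58, 59}, {56, 57, 58, 59}.
Intersecting these: cl(A) = {57, 58, 59}.
∂A = cl(A) ∖ int(A) = {57, 58, 59} ∖ {59} = {57, 58}.


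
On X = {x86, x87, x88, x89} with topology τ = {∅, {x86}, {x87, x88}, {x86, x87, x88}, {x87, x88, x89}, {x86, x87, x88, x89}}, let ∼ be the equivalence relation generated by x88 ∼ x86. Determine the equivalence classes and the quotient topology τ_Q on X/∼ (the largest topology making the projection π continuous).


X/∼ = {[x86=x88], [x87], [x89]}; |τ_Q| = 3.

Equivalence classes: [x86=x88], [x87], [x89].
Quotient map π: X → X/∼ sends x86 ↦ [x86=x88], x87 ↦ [x87], x88 ↦ [x86=x88], x89 ↦ [x89].
For each subset V ⊆ X/∼, compute π^{-1}(V) ⊆ X and check whether π^{-1}(V) ∈ τ. V is open in τ_Q iff π^{-1}(V) ∈ τ.
  V = {}: π^{-1}(V) = ∅ ∈ τ ✓.
  V = {[x86=x88]}: π^{-1}(V) = {x86, x88} ∉ τ ✗.
  V = {[x87]}: π^{-1}(V) = {x87} ∉ τ ✗.
  V = {[x86=x88], [x87]}: π^{-1}(V) = {x86, x87, x88} ∈ τ ✓.
  V = {[x89]}: π^{-1}(V) = {x89} ∉ τ ✗.
  V = {[x86=x88], [x89]}: π^{-1}(V) = {x86, x88, x89} ∉ τ ✗.
  V = {[x87], [x89]}: π^{-1}(V) = {x87, x89} ∉ τ ✗.
  V = {[x86=x88], [x87], [x89]}: π^{-1}(V) = {x86, x87, x88, x89} ∈ τ ✓.
Open sets in the quotient: τ_Q = {{}, {[x86=x88], [x87]}, {[x86=x88], [x87], [x89]}} (3 elements).


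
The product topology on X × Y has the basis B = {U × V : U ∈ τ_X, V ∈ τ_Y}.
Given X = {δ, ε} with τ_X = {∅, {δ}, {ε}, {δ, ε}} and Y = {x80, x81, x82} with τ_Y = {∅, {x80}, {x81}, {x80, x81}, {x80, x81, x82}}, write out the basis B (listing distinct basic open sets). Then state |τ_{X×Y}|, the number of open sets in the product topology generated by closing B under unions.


Basis B = {∅ × ∅, {δ} × {x80}, {δ} × {x81}, {ε} × {x80}, {ε} × {x81}, {δ} × {x80, x81}, {δ, ε} × {x80}, {δ, ε} × {x81}, {ε} × {x80, x81}, {δ} × {x80, x81, x82}, {ε} × {x80, x81, x82}, {δ, ε} × {x80, x81}, {δ, ε} × {x80, x81, x82}}; |τ_{X×Y}| = 25.

Enumerate products U × V with U ∈ τ_X, V ∈ τ_Y (deduplicated):
  ∅ × ∅ = {} (∅)
  {δ} × {x80} = {(δ,x80)}
  {δ} × {x81} = {(δ,x81)}
  {ε} × {x80} = {(ε,x80)}
  {ε} × {x81} = {(ε,x81)}
  {δ} × {x80, x81} = {(δ,x80), (δ,x81)}
  {δ, ε} × {x80} = {(δ,x80), (ε,x80)}
  {δ, ε} × {x81} = {(δ,x81), (ε,x81)}
  {ε} × {x80, x81} = {(ε,x80), (ε,x81)}
  {δ} × {x80, x81, x82} = {(δ,x80), (δ,x81), (δ,x82)}
  {ε} × {x80, x81, x82} = {(ε,x80), (ε,x81), (ε,x82)}
  {δ, ε} × {x80, x81} = {(δ,x80), (δ,x81), (ε,x80), (ε,x81)}
  {δ, ε} × {x80, x81, x82} = {(δ,x80), (δ,x81), (δ,x82), (ε,x80), (ε,x81), (ε,x82)}
These 13 distinct sets form the basis B.
Close under arbitrary unions to get τ_{X×Y}; counting gives |τ_{X×Y}| = 25.


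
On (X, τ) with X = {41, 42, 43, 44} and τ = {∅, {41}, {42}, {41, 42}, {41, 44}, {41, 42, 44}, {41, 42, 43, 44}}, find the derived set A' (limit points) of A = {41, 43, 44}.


A' = {43, 44}

For each x ∈ X, list the open sets U ∈ τ with x ∈ U, then check whether U ∩ (A ∖ {x}) ≠ ∅ for every such U.
  x = 41: open {41} ∋ x has {41} ∩ (A ∖ {41}) = ∅, so x is NOT a limit point.
  x = 42: open {42} ∋ x has {42} ∩ (A ∖ {42}) = ∅, so x is NOT a limit point.
  x = 43: opens ∋ x are {41, 42, 43, 44}; each meets A ∖ {43}, so x IS a limit point.
  x = 44: opens ∋ x are {41, 44}, {41, 42, 44}, {41, 42, 43, 44}; each meets A ∖ {44}, so x IS a limit point.
Collecting: A' = {43, 44}.


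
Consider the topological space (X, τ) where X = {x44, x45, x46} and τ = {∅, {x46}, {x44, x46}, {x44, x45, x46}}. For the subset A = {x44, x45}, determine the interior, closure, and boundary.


int(A) = ∅, cl(A) = {x44, x45}, ∂A = {x44, x45}.

Closed sets in (X, τ) are complements of opens:
  closed(X, τ) = {∅, {x45}, {x44, x45}, {x44, x45, x46}}.
int(A) = ⋃ {U ∈ τ : U ⊆ A}. Opens contained in A: ∅.
Taking the union of these: int(A) = ∅.
cl(A) = ⋂ {C closed : A ⊆ C}. Closed sets containing A: {x44, x45}, {x44, x45, x46}.
Intersecting these: cl(A) = {x44, x45}.
∂A = cl(A) ∖ int(A) = {x44, x45} ∖ ∅ = {x44, x45}.


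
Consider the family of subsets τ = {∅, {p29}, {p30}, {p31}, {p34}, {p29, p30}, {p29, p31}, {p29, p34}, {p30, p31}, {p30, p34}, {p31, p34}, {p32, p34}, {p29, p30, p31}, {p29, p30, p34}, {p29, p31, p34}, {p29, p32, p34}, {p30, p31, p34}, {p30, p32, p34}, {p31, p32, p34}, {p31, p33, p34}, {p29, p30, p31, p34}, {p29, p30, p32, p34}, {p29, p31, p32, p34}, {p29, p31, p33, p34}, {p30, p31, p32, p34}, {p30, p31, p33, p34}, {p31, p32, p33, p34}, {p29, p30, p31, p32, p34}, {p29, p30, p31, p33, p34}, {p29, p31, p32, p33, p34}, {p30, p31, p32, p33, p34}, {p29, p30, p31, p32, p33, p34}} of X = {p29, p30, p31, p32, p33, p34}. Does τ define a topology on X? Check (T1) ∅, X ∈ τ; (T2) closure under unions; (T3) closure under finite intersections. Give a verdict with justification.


τ IS a topology on X.

Axiom (T1): ∅ ∈ τ? Yes; X ∈ τ? Yes.
Axiom (T2/T3): check pairwise unions and intersections of members of τ.
All pairwise intersections and unions checked — each lies in τ. Therefore τ satisfies (T1), (T2), (T3): it IS a topology on X.


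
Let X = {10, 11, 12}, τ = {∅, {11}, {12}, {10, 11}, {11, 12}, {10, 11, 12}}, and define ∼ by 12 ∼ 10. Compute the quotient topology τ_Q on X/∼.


X/∼ = {[10=12], [11]}; |τ_Q| = 3.

Equivalence classes: [10=12], [11].
Quotient map π: X → X/∼ sends 10 ↦ [10=12], 11 ↦ [11], 12 ↦ [10=12].
For each subset V ⊆ X/∼, compute π^{-1}(V) ⊆ X and check whether π^{-1}(V) ∈ τ. V is open in τ_Q iff π^{-1}(V) ∈ τ.
  V = {}: π^{-1}(V) = ∅ ∈ τ ✓.
  V = {[10=12]}: π^{-1}(V) = {10, 12} ∉ τ ✗.
  V = {[11]}: π^{-1}(V) = {11} ∈ τ ✓.
  V = {[10=12], [11]}: π^{-1}(V) = {10, 11, 12} ∈ τ ✓.
Open sets in the quotient: τ_Q = {{}, {[11]}, {[10=12], [11]}} (3 elements).


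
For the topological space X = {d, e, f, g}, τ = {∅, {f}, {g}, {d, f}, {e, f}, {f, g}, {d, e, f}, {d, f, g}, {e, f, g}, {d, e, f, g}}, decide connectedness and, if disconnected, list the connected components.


(X, τ) is disconnected; components = [{g}, {d, e, f}].

Find clopen sets (U ∈ τ with X ∖ U ∈ τ):
  U = ∅, X ∖ U = {d, e, f, g} — both open, so U is clopen.
  U = {g}, X ∖ U = {d, e, f} — both open, so U is clopen.
  U = {d, e, f}, X ∖ U = {g} — both open, so U is clopen.
  U = {d, e, f, g}, X ∖ U = ∅ — both open, so U is clopen.
Nontrivial clopen(s) exist: e.g. {d, e, f}. So (X, τ) is disconnected.
Compute connected components by grouping points that agree on all clopens:
  component: {g}
  component: {d, e, f}


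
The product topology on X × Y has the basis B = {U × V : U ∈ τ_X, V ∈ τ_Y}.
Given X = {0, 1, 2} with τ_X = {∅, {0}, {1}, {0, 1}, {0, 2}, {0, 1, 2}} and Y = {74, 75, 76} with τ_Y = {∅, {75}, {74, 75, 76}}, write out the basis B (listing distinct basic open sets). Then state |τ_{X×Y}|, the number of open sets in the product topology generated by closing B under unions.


Basis B = {∅ × ∅, {0} × {75}, {1} × {75}, {0, 1} × {75}, {0, 2} × {75}, {0} × {74, 75, 76}, {0, 1, 2} × {75}, {1} × {74, 75, 76}, {0, 1} × {74, 75, 76}, {0, 2} × {74, 75, 76}, {0, 1, 2} × {74, 75, 76}}; |τ_{X×Y}| = 18.

Enumerate products U × V with U ∈ τ_X, V ∈ τ_Y (deduplicated):
  ∅ × ∅ = {} (∅)
  {0} × {75} = {(0,75)}
  {1} × {75} = {(1,75)}
  {0, 1} × {75} = {(0,75), (1,75)}
  {0, 2} × {75} = {(0,75), (2,75)}
  {0} × {74, 75, 76} = {(0,74), (0,75), (0,76)}
  {0, 1, 2} × {75} = {(0,75), (1,75), (2,75)}
  {1} × {74, 75, 76} = {(1,74), (1,75), (1,76)}
  {0, 1} × {74, 75, 76} = {(0,74), (0,75), (0,76), (1,74), (1,75), (1,76)}
  {0, 2} × {74, 75, 76} = {(0,74), (0,75), (0,76), (2,74), (2,75), (2,76)}
  {0, 1, 2} × {74, 75, 76} = {(0,74), (0,75), (0,76), (1,74), (1,75), (1,76), (2,74), (2,75), (2,76)}
These 11 distinct sets form the basis B.
Close under arbitrary unions to get τ_{X×Y}; counting gives |τ_{X×Y}| = 18.


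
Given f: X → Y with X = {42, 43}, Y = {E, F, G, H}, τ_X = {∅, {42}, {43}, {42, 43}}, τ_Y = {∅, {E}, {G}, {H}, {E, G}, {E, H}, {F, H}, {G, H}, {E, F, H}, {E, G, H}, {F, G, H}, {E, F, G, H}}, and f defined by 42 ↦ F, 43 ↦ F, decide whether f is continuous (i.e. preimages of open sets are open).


f IS continuous.

Compute f^{-1}(U) for each U ∈ τ_Y:
  U = ∅: f^{-1}(U) = ∅ ∈ τ_X ✓.
  U = {E}: f^{-1}(U) = ∅ ∈ τ_X ✓.
  U = {G}: f^{-1}(U) = ∅ ∈ τ_X ✓.
  U = {H}: f^{-1}(U) = ∅ ∈ τ_X ✓.
  U = {E, G}: f^{-1}(U) = ∅ ∈ τ_X ✓.
  U = {E, H}: f^{-1}(U) = ∅ ∈ τ_X ✓.
  U = {F, H}: f^{-1}(U) = {42, 43} ∈ τ_X ✓.
  U = {G, H}: f^{-1}(U) = ∅ ∈ τ_X ✓.
  U = {E, F, H}: f^{-1}(U) = {42, 43} ∈ τ_X ✓.
  U = {E, G, H}: f^{-1}(U) = ∅ ∈ τ_X ✓.
  U = {F, G, H}: f^{-1}(U) = {42, 43} ∈ τ_X ✓.
  U = {E, F, G, H}: f^{-1}(U) = {42, 43} ∈ τ_X ✓.
Every preimage lies in τ_X, so f IS continuous.


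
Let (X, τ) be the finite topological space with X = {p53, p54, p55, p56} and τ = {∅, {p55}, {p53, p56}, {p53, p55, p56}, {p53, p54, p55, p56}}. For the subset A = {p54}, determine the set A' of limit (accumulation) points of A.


A' = ∅

For each x ∈ X, list the open sets U ∈ τ with x ∈ U, then check whether U ∩ (A ∖ {x}) ≠ ∅ for every such U.
  x = p53: open {p53, p56} ∋ x has {p53, p56} ∩ (A ∖ {p53}) = ∅, so x is NOT a limit point.
  x = p54: open {p53, p54, p55, p56} ∋ x has {p53, p54, p55, p56} ∩ (A ∖ {p54}) = ∅, so x is NOT a limit point.
  x = p55: open {p55} ∋ x has {p55} ∩ (A ∖ {p55}) = ∅, so x is NOT a limit point.
  x = p56: open {p53, p56} ∋ x has {p53, p56} ∩ (A ∖ {p56}) = ∅, so x is NOT a limit point.
Collecting: A' = ∅.


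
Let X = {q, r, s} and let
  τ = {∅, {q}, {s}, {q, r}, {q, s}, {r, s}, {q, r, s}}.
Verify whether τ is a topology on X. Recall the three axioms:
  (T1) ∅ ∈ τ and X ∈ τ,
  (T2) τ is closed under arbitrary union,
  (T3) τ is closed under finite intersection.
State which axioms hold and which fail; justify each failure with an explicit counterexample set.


τ is NOT a topology on X.

Axiom (T1): ∅ ∈ τ? Yes; X ∈ τ? Yes.
Axiom (T2/T3): check pairwise unions and intersections of members of τ.
Counterexample for (T3): {q, r} ∩ {r, s} = {r} ∉ τ. Therefore τ is NOT a topology.


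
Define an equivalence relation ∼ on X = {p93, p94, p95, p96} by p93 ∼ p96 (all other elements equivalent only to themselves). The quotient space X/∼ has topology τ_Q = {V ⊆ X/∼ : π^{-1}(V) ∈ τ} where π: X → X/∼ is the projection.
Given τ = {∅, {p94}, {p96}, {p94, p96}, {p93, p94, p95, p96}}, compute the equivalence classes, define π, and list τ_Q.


X/∼ = {[p93=p96], [p94], [p95]}; |τ_Q| = 3.

Equivalence classes: [p93=p96], [p94], [p95].
Quotient map π: X → X/∼ sends p93 ↦ [p93=p96], p94 ↦ [p94], p95 ↦ [p95], p96 ↦ [p93=p96].
For each subset V ⊆ X/∼, compute π^{-1}(V) ⊆ X and check whether π^{-1}(V) ∈ τ. V is open in τ_Q iff π^{-1}(V) ∈ τ.
  V = {}: π^{-1}(V) = ∅ ∈ τ ✓.
  V = {[p93=p96]}: π^{-1}(V) = {p93, p96} ∉ τ ✗.
  V = {[p94]}: π^{-1}(V) = {p94} ∈ τ ✓.
  V = {[p93=p96], [p94]}: π^{-1}(V) = {p93, p94, p96} ∉ τ ✗.
  V = {[p95]}: π^{-1}(V) = {p95} ∉ τ ✗.
  V = {[p93=p96], [p95]}: π^{-1}(V) = {p93, p95, p96} ∉ τ ✗.
  V = {[p94], [p95]}: π^{-1}(V) = {p94, p95} ∉ τ ✗.
  V = {[p93=p96], [p94], [p95]}: π^{-1}(V) = {p93, p94, p95, p96} ∈ τ ✓.
Open sets in the quotient: τ_Q = {{}, {[p94]}, {[p93=p96], [p94], [p95]}} (3 elements).


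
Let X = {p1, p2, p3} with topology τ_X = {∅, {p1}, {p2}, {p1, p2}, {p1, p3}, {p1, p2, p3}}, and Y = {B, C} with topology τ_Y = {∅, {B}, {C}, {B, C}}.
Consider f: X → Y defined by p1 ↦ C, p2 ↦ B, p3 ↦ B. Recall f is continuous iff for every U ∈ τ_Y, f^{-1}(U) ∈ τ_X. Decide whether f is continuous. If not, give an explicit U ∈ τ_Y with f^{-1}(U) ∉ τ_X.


f is NOT continuous.

Compute f^{-1}(U) for each U ∈ τ_Y:
  U = ∅: f^{-1}(U) = ∅ ∈ τ_X ✓.
  U = {B}: f^{-1}(U) = {p2, p3} ∉ τ_X ✗.
  U = {C}: f^{-1}(U) = {p1} ∈ τ_X ✓.
  U = {B, C}: f^{-1}(U) = {p1, p2, p3} ∈ τ_X ✓.
Found U = {B} with f^{-1}(U) = {p2, p3} not in τ_X. Therefore f is NOT continuous.


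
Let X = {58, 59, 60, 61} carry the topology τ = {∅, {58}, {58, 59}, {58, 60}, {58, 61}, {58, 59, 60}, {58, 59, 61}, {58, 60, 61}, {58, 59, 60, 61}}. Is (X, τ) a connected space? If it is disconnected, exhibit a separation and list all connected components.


(X, τ) is connected.

Find clopen sets (U ∈ τ with X ∖ U ∈ τ):
  U = ∅, X ∖ U = {58, 59, 60, 61} — both open, so U is clopen.
  U = {58, 59, 60, 61}, X ∖ U = ∅ — both open, so U is clopen.
Only trivial clopens (∅ and X) exist, so (X, τ) is connected.
Compute connected components by grouping points that agree on all clopens:
  component: {58, 59, 60, 61}


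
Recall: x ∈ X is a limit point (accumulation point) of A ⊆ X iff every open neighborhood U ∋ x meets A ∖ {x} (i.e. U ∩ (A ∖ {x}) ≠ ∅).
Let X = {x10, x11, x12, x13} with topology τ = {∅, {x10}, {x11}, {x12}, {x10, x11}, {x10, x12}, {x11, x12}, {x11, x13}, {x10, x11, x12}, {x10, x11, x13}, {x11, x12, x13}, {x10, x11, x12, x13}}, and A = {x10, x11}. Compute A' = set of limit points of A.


A' = {x13}

For each x ∈ X, list the open sets U ∈ τ with x ∈ U, then check whether U ∩ (A ∖ {x}) ≠ ∅ for every such U.
  x = x10: open {x10} ∋ x has {x10} ∩ (A ∖ {x10}) = ∅, so x is NOT a limit point.
  x = x11: open {x11} ∋ x has {x11} ∩ (A ∖ {x11}) = ∅, so x is NOT a limit point.
  x = x12: open {x12} ∋ x has {x12} ∩ (A ∖ {x12}) = ∅, so x is NOT a limit point.
  x = x13: opens ∋ x are {x11, x13}, {x10, x11, x13}, {x11, x12, x13}, {x10, x11, x12, x13}; each meets A ∖ {x13}, so x IS a limit point.
Collecting: A' = {x13}.


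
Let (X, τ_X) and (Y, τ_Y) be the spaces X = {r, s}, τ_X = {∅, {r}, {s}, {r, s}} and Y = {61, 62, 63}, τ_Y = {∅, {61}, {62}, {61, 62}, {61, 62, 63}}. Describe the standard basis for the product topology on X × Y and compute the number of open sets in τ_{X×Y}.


Basis B = {∅ × ∅, {r} × {61}, {r} × {62}, {s} × {61}, {s} × {62}, {r} × {61, 62}, {r, s} × {61}, {r, s} × {62}, {s} × {61, 62}, {r} × {61, 62, 63}, {s} × {61, 62, 63}, {r, s} × {61, 62}, {r, s} × {61, 62, 63}}; |τ_{X×Y}| = 25.

Enumerate products U × V with U ∈ τ_X, V ∈ τ_Y (deduplicated):
  ∅ × ∅ = {} (∅)
  {r} × {61} = {(r,61)}
  {r} × {62} = {(r,62)}
  {s} × {61} = {(s,61)}
  {s} × {62} = {(s,62)}
  {r} × {61, 62} = {(r,61), (r,62)}
  {r, s} × {61} = {(r,61), (s,61)}
  {r, s} × {62} = {(r,62), (s,62)}
  {s} × {61, 62} = {(s,61), (s,62)}
  {r} × {61, 62, 63} = {(r,61), (r,62), (r,63)}
  {s} × {61, 62, 63} = {(s,61), (s,62), (s,63)}
  {r, s} × {61, 62} = {(r,61), (r,62), (s,61), (s,62)}
  {r, s} × {61, 62, 63} = {(r,61), (r,62), (r,63), (s,61), (s,62), (s,63)}
These 13 distinct sets form the basis B.
Close under arbitrary unions to get τ_{X×Y}; counting gives |τ_{X×Y}| = 25.


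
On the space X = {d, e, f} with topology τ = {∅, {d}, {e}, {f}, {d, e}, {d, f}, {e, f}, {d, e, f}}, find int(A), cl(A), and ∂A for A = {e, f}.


int(A) = {e, f}, cl(A) = {e, f}, ∂A = ∅.

Closed sets in (X, τ) are complements of opens:
  closed(X, τ) = {∅, {d}, {e}, {f}, {d, e}, {d, f}, {e, f}, {d, e, f}}.
int(A) = ⋃ {U ∈ τ : U ⊆ A}. Opens contained in A: ∅, {e}, {f}, {e, f}.
Taking the union of these: int(A) = {e, f}.
cl(A) = ⋂ {C closed : A ⊆ C}. Closed sets containing A: {e, f}, {d, e, f}.
Intersecting these: cl(A) = {e, f}.
∂A = cl(A) ∖ int(A) = {e, f} ∖ {e, f} = ∅.


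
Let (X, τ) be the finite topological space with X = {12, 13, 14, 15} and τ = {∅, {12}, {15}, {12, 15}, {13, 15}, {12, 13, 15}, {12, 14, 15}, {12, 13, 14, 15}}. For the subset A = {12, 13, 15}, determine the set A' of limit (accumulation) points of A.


A' = {13, 14}

For each x ∈ X, list the open sets U ∈ τ with x ∈ U, then check whether U ∩ (A ∖ {x}) ≠ ∅ for every such U.
  x = 12: open {12} ∋ x has {12} ∩ (A ∖ {12}) = ∅, so x is NOT a limit point.
  x = 13: opens ∋ x are {13, 15}, {12, 13, 15}, {12, 13, 14, 15}; each meets A ∖ {13}, so x IS a limit point.
  x = 14: opens ∋ x are {12, 14, 15}, {12, 13, 14, 15}; each meets A ∖ {14}, so x IS a limit point.
  x = 15: open {15} ∋ x has {15} ∩ (A ∖ {15}) = ∅, so x is NOT a limit point.
Collecting: A' = {13, 14}.


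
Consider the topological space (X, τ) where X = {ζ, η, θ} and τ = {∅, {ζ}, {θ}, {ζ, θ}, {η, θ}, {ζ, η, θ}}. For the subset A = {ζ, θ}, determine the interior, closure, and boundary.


int(A) = {ζ, θ}, cl(A) = {ζ, η, θ}, ∂A = {η}.

Closed sets in (X, τ) are complements of opens:
  closed(X, τ) = {∅, {ζ}, {η}, {ζ, η}, {η, θ}, {ζ, η, θ}}.
int(A) = ⋃ {U ∈ τ : U ⊆ A}. Opens contained in A: ∅, {ζ}, {θ}, {ζ, θ}.
Taking the union of these: int(A) = {ζ, θ}.
cl(A) = ⋂ {C closed : A ⊆ C}. Closed sets containing A: {ζ, η, θ}.
Intersecting these: cl(A) = {ζ, η, θ}.
∂A = cl(A) ∖ int(A) = {ζ, η, θ} ∖ {ζ, θ} = {η}.


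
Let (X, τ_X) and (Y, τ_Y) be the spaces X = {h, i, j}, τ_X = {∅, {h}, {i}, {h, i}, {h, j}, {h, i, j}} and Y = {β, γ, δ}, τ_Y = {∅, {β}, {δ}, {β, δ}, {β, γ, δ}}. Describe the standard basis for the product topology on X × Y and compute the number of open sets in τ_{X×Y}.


Basis B = {∅ × ∅, {h} × {β}, {h} × {δ}, {i} × {β}, {i} × {δ}, {h} × {β, δ}, {h, i} × {β}, {h, j} × {β}, {h, i} × {δ}, {h, j} × {δ}, {i} × {β, δ}, {h} × {β, γ, δ}, {h, i, j} × {β}, {h, i, j} × {δ}, {i} × {β, γ, δ}, {h, i} × {β, δ}, {h, j} × {β, δ}, {h, i} × {β, γ, δ}, {h, j} × {β, γ, δ}, {h, i, j} × {β, δ}, {h, i, j} × {β, γ, δ}}; |τ_{X×Y}| = 70.

Enumerate products U × V with U ∈ τ_X, V ∈ τ_Y (deduplicated):
  ∅ × ∅ = {} (∅)
  {h} × {β} = {(h,β)}
  {h} × {δ} = {(h,δ)}
  {i} × {β} = {(i,β)}
  {i} × {δ} = {(i,δ)}
  {h} × {β, δ} = {(h,β), (h,δ)}
  {h, i} × {β} = {(h,β), (i,β)}
  {h, j} × {β} = {(h,β), (j,β)}
  {h, i} × {δ} = {(h,δ), (i,δ)}
  {h, j} × {δ} = {(h,δ), (j,δ)}
  {i} × {β, δ} = {(i,β), (i,δ)}
  {h} × {β, γ, δ} = {(h,β), (h,γ), (h,δ)}
  {h, i, j} × {β} = {(h,β), (i,β), (j,β)}
  {h, i, j} × {δ} = {(h,δ), (i,δ), (j,δ)}
  {i} × {β, γ, δ} = {(i,β), (i,γ), (i,δ)}
  {h, i} × {β, δ} = {(h,β), (h,δ), (i,β), (i,δ)}
  {h, j} × {β, δ} = {(h,β), (h,δ), (j,β), (j,δ)}
  {h, i} × {β, γ, δ} = {(h,β), (h,γ), (h,δ), (i,β), (i,γ), (i,δ)}
  {h, j} × {β, γ, δ} = {(h,β), (h,γ), (h,δ), (j,β), (j,γ), (j,δ)}
  {h, i, j} × {β, δ} = {(h,β), (h,δ), (i,β), (i,δ), (j,β), (j,δ)}
  {h, i, j} × {β, γ, δ} = {(h,β), (h,γ), (h,δ), (i,β), (i,γ), (i,δ), (j,β), (j,γ), (j,δ)}
These 21 distinct sets form the basis B.
Close under arbitrary unions to get τ_{X×Y}; counting gives |τ_{X×Y}| = 70.


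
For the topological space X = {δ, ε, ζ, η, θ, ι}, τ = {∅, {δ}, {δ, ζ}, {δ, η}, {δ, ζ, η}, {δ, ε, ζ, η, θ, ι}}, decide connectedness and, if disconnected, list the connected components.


(X, τ) is connected.

Find clopen sets (U ∈ τ with X ∖ U ∈ τ):
  U = ∅, X ∖ U = {δ, ε, ζ, η, θ, ι} — both open, so U is clopen.
  U = {δ, ε, ζ, η, θ, ι}, X ∖ U = ∅ — both open, so U is clopen.
Only trivial clopens (∅ and X) exist, so (X, τ) is connected.
Compute connected components by grouping points that agree on all clopens:
  component: {δ, ε, ζ, η, θ, ι}


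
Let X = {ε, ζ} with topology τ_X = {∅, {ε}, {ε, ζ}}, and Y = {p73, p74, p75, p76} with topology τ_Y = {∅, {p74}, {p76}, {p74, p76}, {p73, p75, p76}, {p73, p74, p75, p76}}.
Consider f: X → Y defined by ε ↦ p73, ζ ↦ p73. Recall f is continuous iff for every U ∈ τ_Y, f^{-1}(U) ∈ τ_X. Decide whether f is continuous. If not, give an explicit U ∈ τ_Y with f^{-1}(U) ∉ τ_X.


f IS continuous.

Compute f^{-1}(U) for each U ∈ τ_Y:
  U = ∅: f^{-1}(U) = ∅ ∈ τ_X ✓.
  U = {p74}: f^{-1}(U) = ∅ ∈ τ_X ✓.
  U = {p76}: f^{-1}(U) = ∅ ∈ τ_X ✓.
  U = {p74, p76}: f^{-1}(U) = ∅ ∈ τ_X ✓.
  U = {p73, p75, p76}: f^{-1}(U) = {ε, ζ} ∈ τ_X ✓.
  U = {p73, p74, p75, p76}: f^{-1}(U) = {ε, ζ} ∈ τ_X ✓.
Every preimage lies in τ_X, so f IS continuous.


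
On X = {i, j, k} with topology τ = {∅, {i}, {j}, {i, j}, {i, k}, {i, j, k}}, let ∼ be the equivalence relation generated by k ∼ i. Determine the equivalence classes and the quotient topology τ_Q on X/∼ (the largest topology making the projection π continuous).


X/∼ = {[i=k], [j]}; |τ_Q| = 4.

Equivalence classes: [i=k], [j].
Quotient map π: X → X/∼ sends i ↦ [i=k], j ↦ [j], k ↦ [i=k].
For each subset V ⊆ X/∼, compute π^{-1}(V) ⊆ X and check whether π^{-1}(V) ∈ τ. V is open in τ_Q iff π^{-1}(V) ∈ τ.
  V = {}: π^{-1}(V) = ∅ ∈ τ ✓.
  V = {[i=k]}: π^{-1}(V) = {i, k} ∈ τ ✓.
  V = {[j]}: π^{-1}(V) = {j} ∈ τ ✓.
  V = {[i=k], [j]}: π^{-1}(V) = {i, j, k} ∈ τ ✓.
Open sets in the quotient: τ_Q = {{}, {[i=k]}, {[j]}, {[i=k], [j]}} (4 elements).


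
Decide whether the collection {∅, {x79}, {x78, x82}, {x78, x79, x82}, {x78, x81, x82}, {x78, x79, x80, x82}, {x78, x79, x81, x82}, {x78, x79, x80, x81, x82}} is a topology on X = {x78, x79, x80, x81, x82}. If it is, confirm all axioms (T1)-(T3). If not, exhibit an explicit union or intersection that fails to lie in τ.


τ IS a topology on X.

Axiom (T1): ∅ ∈ τ? Yes; X ∈ τ? Yes.
Axiom (T2/T3): check pairwise unions and intersections of members of τ.
All pairwise intersections and unions checked — each lies in τ. Therefore τ satisfies (T1), (T2), (T3): it IS a topology on X.


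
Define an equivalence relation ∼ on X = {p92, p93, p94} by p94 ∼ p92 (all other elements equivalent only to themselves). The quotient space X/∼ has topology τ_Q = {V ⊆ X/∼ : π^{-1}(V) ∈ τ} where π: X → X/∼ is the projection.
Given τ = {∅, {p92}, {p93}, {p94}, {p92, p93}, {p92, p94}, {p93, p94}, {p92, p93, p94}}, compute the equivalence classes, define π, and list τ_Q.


X/∼ = {[p92=p94], [p93]}; |τ_Q| = 4.

Equivalence classes: [p92=p94], [p93].
Quotient map π: X → X/∼ sends p92 ↦ [p92=p94], p93 ↦ [p93], p94 ↦ [p92=p94].
For each subset V ⊆ X/∼, compute π^{-1}(V) ⊆ X and check whether π^{-1}(V) ∈ τ. V is open in τ_Q iff π^{-1}(V) ∈ τ.
  V = {}: π^{-1}(V) = ∅ ∈ τ ✓.
  V = {[p92=p94]}: π^{-1}(V) = {p92, p94} ∈ τ ✓.
  V = {[p93]}: π^{-1}(V) = {p93} ∈ τ ✓.
  V = {[p92=p94], [p93]}: π^{-1}(V) = {p92, p93, p94} ∈ τ ✓.
Open sets in the quotient: τ_Q = {{}, {[p92=p94]}, {[p93]}, {[p92=p94], [p93]}} (4 elements).
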